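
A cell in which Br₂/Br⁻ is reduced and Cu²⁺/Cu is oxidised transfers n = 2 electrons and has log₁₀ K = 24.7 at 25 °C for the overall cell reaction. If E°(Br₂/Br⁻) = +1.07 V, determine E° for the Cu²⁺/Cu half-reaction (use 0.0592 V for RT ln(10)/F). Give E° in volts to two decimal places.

+0.34 V

E°cell = (0.0592/n)·log K = (0.0592/2)(24.7) = +0.731 V.
Since Br₂/Br⁻ is the cathode and Cu²⁺/Cu the anode, E°cell = E°(Br₂/Br⁻) − E°(Cu²⁺/Cu).
So E°(Cu²⁺/Cu) = E°(Br₂/Br⁻) − E°cell = (+1.07) − (+0.731) = +0.34 V.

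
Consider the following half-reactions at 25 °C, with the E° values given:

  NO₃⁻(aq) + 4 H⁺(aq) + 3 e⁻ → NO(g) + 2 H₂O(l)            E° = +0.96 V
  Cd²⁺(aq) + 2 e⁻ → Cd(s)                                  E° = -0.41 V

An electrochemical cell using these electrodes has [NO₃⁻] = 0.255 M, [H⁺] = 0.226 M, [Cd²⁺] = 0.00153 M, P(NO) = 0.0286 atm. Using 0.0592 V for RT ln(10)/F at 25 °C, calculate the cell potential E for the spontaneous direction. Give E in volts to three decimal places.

+1.421 V

NO₃⁻/NO is the cathode (higher E°), Cd²⁺/Cd the anode: E°cell = +0.96 − (-0.41) = +1.37 V, n = 6.
Overall: 2 NO₃⁻(aq) + 8 H⁺(aq) + 3 Cd(s) → 2 NO(g) + 4 H₂O(l) + 3 Cd²⁺(aq)
Q = P(NO)^2·[Cd²⁺]^3 / ([NO₃⁻]^2·[H⁺]^8); log Q = -5.179.
E = E° − (0.0592/n) log Q = +1.37 − (0.0592/6)(-5.179) = +1.421 V.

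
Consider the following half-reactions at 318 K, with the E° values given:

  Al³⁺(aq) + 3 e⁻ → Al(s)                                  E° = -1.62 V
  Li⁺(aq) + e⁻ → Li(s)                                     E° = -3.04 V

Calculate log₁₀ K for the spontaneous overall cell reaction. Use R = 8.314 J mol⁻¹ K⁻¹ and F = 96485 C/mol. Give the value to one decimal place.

Cathode: Al³⁺/Al; anode: Li⁺/Li. E°cell = (-1.62) − (-3.04) = +1.42 V, with n = 3.
ΔG° = −nFE° = −RT ln K, so ln K = nFE°/(RT) = (3)(96485)(+1.42) / ((8.314)(318)) = 155.465.
log₁₀ K = 155.465 / ln 10 = 67.5.

67.5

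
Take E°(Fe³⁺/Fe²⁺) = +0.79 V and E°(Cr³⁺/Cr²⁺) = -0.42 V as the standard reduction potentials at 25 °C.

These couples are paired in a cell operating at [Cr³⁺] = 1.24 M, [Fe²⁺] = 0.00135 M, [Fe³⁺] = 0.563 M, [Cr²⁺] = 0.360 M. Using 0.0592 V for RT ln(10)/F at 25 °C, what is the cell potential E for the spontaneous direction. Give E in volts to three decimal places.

+1.333 V

Fe³⁺/Fe²⁺ is the cathode (higher E°), Cr³⁺/Cr²⁺ the anode: E°cell = +0.79 − (-0.42) = +1.21 V, n = 1.
Overall: Fe³⁺(aq) + Cr²⁺(aq) → Fe²⁺(aq) + Cr³⁺(aq)
Q = [Fe²⁺]·[Cr³⁺] / ([Fe³⁺]·[Cr²⁺]); log Q = -2.083.
E = E° − (0.0592/n) log Q = +1.21 − (0.0592/1)(-2.083) = +1.333 V.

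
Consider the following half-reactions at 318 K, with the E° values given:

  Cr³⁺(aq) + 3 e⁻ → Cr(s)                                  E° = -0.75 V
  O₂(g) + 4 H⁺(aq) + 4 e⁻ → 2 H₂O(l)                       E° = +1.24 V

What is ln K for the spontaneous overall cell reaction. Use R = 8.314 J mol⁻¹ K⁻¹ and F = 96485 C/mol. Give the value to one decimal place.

Cathode: O₂/H₂O; anode: Cr³⁺/Cr. E°cell = (+1.24) − (-0.75) = +1.99 V, with n = 12.
ΔG° = −nFE° = −RT ln K, so ln K = nFE°/(RT) = (12)(96485)(+1.99) / ((8.314)(318)) = 871.479.

871.5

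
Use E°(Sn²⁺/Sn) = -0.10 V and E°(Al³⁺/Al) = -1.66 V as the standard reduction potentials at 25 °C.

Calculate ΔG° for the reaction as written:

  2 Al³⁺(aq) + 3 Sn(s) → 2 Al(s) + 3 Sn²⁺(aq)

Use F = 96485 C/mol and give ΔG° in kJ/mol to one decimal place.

+903.1 kJ/mol

As written, Al³⁺/Al is reduced (cathode) and Sn²⁺/Sn is oxidised (anode), so E°cell = (-1.66) − (-0.10) = -1.56 V.
Balancing electrons gives n = 6.
ΔG° = −nFE° = −(6)(96485)(-1.56) = 903,100 J = +903.1 kJ/mol.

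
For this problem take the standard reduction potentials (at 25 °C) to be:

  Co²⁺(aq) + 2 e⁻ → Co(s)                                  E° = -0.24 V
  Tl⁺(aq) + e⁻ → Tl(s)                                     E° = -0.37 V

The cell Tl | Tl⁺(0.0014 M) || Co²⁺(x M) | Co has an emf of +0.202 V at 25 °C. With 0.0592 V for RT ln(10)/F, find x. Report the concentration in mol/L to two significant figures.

0.00053 M

Co²⁺/Co is the cathode, Tl⁺/Tl the anode: E°cell = +0.13 V, n = 2.
Overall reaction: Co²⁺(aq) + 2 Tl(s) → Co(s) + 2 Tl⁺(aq); Q = [Tl⁺]^2/[Co²⁺]^1.
From E = E° − (0.0592/n) log Q: log Q = (E° − E)·n/0.0592 = (+0.13 − (+0.202))·2/0.0592 = -2.4324.
So 1·log[Co²⁺] = 2·log(0.0014) − log Q = -5.7077 − (-2.4324) = -3.2753; [Co²⁺] = 10^(-3.2753) ≈ 0.00053 M.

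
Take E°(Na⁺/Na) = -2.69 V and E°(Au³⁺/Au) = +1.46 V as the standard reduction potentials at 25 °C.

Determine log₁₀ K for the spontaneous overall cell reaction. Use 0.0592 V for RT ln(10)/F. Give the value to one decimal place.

Cathode: Au³⁺/Au; anode: Na⁺/Na. E°cell = +4.15 V, n = 3.
log K = nE°cell / 0.0592 = (3)(+4.15) / 0.0592 = 210.3.

210.3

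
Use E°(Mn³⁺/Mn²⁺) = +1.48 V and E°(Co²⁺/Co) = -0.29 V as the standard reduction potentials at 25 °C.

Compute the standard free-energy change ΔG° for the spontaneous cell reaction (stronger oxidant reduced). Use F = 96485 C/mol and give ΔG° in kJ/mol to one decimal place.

-341.6 kJ/mol

Mn³⁺/Mn²⁺ (E° = +1.48 V) is the cathode; Co²⁺/Co (E° = -0.29 V) is the anode, so E°cell = +1.77 V.
Balancing electrons gives n = 2 (lcm of 1 and 2).
ΔG° = −nFE° = −(2)(96485)(+1.77) = -341,557 J = -341.6 kJ/mol.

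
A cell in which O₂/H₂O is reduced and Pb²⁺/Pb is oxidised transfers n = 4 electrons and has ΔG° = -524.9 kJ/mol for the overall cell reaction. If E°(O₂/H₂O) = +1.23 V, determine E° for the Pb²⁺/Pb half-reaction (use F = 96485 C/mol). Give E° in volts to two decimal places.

-0.13 V

E°cell = −ΔG°/(nF) = −(-524.9×10³)/((4)(96485)) = +1.360 V.
Since O₂/H₂O is the cathode and Pb²⁺/Pb the anode, E°cell = E°(O₂/H₂O) − E°(Pb²⁺/Pb).
So E°(Pb²⁺/Pb) = E°(O₂/H₂O) − E°cell = (+1.23) − (+1.360) = -0.13 V.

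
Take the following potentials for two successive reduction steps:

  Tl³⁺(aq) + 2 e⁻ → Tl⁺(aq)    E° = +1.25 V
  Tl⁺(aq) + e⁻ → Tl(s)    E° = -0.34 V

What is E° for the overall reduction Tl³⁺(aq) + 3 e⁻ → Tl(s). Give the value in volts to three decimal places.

+0.720 V

Since ΔG° = −nFE° is additive over sequential reductions, n₃E°₃ = n₁E°₁ + n₂E°₂.
E°₃ = (2×+1.25 + 1×-0.34) / 3 = (+2.160) / 3 = +0.720 V.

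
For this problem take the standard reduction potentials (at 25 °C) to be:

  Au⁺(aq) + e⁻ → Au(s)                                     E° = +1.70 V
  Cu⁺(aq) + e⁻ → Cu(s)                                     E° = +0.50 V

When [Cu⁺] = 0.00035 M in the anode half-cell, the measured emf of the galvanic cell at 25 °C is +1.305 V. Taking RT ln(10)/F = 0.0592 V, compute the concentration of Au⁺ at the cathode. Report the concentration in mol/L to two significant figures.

Au⁺/Au is the cathode, Cu⁺/Cu the anode: E°cell = +1.20 V, n = 1.
Overall reaction: Au⁺(aq) + Cu(s) → Au(s) + Cu⁺(aq); Q = [Cu⁺]^1/[Au⁺]^1.
From E = E° − (0.0592/n) log Q: log Q = (E° − E)·n/0.0592 = (+1.20 − (+1.305))·1/0.0592 = -1.7736.
So 1·log[Au⁺] = 1·log(0.00035) − log Q = -3.4559 − (-1.7736) = -1.6823; [Au⁺] = 10^(-1.6823) ≈ 0.021 M.

0.021 M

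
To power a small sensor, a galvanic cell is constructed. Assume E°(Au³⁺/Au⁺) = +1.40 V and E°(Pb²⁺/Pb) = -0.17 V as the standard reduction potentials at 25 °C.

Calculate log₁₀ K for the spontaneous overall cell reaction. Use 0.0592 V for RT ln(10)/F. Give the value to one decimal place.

Cathode: Au³⁺/Au⁺; anode: Pb²⁺/Pb. E°cell = +1.57 V, n = 2.
log K = nE°cell / 0.0592 = (2)(+1.57) / 0.0592 = 53.0.

53.0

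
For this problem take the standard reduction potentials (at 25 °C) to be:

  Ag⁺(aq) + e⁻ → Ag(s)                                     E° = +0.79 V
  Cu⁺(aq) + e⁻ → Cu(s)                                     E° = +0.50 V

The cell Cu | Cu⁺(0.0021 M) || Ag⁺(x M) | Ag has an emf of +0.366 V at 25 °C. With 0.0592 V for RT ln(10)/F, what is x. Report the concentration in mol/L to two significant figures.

Ag⁺/Ag is the cathode, Cu⁺/Cu the anode: E°cell = +0.29 V, n = 1.
Overall reaction: Ag⁺(aq) + Cu(s) → Ag(s) + Cu⁺(aq); Q = [Cu⁺]^1/[Ag⁺]^1.
From E = E° − (0.0592/n) log Q: log Q = (E° − E)·n/0.0592 = (+0.29 − (+0.366))·1/0.0592 = -1.2838.
So 1·log[Ag⁺] = 1·log(0.0021) − log Q = -2.6778 − (-1.2838) = -1.3940; [Ag⁺] = 10^(-1.3940) ≈ 0.040 M.

0.040 M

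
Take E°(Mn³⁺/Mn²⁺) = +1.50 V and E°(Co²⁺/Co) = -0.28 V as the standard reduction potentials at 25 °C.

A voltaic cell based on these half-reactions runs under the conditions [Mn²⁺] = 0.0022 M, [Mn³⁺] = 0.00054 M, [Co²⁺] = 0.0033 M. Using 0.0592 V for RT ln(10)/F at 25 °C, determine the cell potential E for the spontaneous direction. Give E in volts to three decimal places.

Mn³⁺/Mn²⁺ is the cathode (higher E°), Co²⁺/Co the anode: E°cell = +1.50 − (-0.28) = +1.78 V, n = 2.
Overall: 2 Mn³⁺(aq) + Co(s) → 2 Mn²⁺(aq) + Co²⁺(aq)
Q = [Mn²⁺]^2·[Co²⁺] / ([Mn³⁺]^2); log Q = -1.261.
E = E° − (0.0592/n) log Q = +1.78 − (0.0592/2)(-1.261) = +1.817 V.

+1.817 V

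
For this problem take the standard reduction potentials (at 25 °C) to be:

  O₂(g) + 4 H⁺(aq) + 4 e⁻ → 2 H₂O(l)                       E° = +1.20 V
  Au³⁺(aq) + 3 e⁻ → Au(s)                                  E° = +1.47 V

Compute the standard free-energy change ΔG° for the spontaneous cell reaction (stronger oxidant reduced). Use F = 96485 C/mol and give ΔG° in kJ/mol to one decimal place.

-312.6 kJ/mol

Au³⁺/Au (E° = +1.47 V) is the cathode; O₂/H₂O (E° = +1.20 V) is the anode, so E°cell = +0.27 V.
Balancing electrons gives n = 12 (lcm of 3 and 4).
ΔG° = −nFE° = −(12)(96485)(+0.27) = -312,611 J = -312.6 kJ/mol.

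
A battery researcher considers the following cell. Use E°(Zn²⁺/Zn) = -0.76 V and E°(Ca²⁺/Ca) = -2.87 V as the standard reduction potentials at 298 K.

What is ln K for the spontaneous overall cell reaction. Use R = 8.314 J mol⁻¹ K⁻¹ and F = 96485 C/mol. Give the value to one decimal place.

164.3

Cathode: Zn²⁺/Zn; anode: Ca²⁺/Ca. E°cell = (-0.76) − (-2.87) = +2.11 V, with n = 2.
ΔG° = −nFE° = −RT ln K, so ln K = nFE°/(RT) = (2)(96485)(+2.11) / ((8.314)(298)) = 164.341.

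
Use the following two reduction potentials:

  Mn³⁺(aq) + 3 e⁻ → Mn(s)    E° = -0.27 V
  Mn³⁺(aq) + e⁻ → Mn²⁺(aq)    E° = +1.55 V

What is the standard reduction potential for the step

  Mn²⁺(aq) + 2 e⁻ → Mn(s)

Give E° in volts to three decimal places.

-1.180 V

Sequential free energies add, so n₃E°₃ = n₁E°₁ + n₂E°₂.
With n₃ = 3, and the known step contributing 1×(+1.55) V, the unknown satisfies 2·E° = 3×(-0.27) − 1×(+1.55) = -2.360.
E° = -2.360 / 2 = -1.180 V.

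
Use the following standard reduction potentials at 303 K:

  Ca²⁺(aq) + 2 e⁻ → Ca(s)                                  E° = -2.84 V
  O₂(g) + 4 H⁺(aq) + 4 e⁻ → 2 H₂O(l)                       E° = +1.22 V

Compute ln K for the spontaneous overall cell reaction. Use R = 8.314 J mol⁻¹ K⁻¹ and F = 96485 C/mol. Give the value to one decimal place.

Cathode: O₂/H₂O; anode: Ca²⁺/Ca. E°cell = (+1.22) − (-2.84) = +4.06 V, with n = 4.
ΔG° = −nFE° = −RT ln K, so ln K = nFE°/(RT) = (4)(96485)(+4.06) / ((8.314)(303)) = 622.004.

622.0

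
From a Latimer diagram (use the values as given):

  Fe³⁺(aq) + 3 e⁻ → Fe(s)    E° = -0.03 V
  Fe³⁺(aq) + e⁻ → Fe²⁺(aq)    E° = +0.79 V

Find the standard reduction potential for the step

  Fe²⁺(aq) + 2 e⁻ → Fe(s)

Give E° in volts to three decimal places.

-0.440 V

Sequential free energies add, so n₃E°₃ = n₁E°₁ + n₂E°₂.
With n₃ = 3, and the known step contributing 1×(+0.79) V, the unknown satisfies 2·E° = 3×(-0.03) − 1×(+0.79) = -0.880.
E° = -0.880 / 2 = -0.440 V.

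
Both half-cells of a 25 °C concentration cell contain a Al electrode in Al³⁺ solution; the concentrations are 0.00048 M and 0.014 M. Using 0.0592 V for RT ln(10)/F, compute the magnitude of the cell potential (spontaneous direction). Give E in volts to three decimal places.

For a concentration cell E°cell = 0. The 0.014 M side is the cathode (reduction is favoured where [Al³⁺] is higher).
With n = 3, E = −(0.0592/3) log([Al³⁺]ₐₙ/[Al³⁺]꜀ₐₜ) = −(0.0592/3) log(0.00048/0.014) = −(0.0592/3)(-1.465) = +0.029 V.

+0.029 V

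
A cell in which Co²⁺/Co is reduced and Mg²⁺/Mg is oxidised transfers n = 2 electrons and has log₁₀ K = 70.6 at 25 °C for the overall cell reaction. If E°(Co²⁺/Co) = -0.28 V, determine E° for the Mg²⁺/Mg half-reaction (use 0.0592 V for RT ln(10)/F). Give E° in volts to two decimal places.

-2.37 V

E°cell = (0.0592/n)·log K = (0.0592/2)(70.6) = +2.090 V.
Since Co²⁺/Co is the cathode and Mg²⁺/Mg the anode, E°cell = E°(Co²⁺/Co) − E°(Mg²⁺/Mg).
So E°(Mg²⁺/Mg) = E°(Co²⁺/Co) − E°cell = (-0.28) − (+2.090) = -2.37 V.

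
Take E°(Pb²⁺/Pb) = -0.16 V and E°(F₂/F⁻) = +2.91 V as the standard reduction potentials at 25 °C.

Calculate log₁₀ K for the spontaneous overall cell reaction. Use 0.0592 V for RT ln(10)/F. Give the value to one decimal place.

Cathode: F₂/F⁻; anode: Pb²⁺/Pb. E°cell = +3.07 V, n = 2.
log K = nE°cell / 0.0592 = (2)(+3.07) / 0.0592 = 103.7.

103.7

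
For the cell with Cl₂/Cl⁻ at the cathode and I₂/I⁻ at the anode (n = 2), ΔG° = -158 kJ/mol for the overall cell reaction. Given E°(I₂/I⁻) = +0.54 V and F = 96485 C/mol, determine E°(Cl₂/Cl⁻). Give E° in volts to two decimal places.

E°cell = −ΔG°/(nF) = −(-158×10³)/((2)(96485)) = +0.819 V.
Since Cl₂/Cl⁻ is the cathode and I₂/I⁻ the anode, E°cell = E°(Cl₂/Cl⁻) − E°(I₂/I⁻).
So E°(Cl₂/Cl⁻) = E°cell + E°(I₂/I⁻) = +0.819 + (+0.54) = +1.36 V.

+1.36 V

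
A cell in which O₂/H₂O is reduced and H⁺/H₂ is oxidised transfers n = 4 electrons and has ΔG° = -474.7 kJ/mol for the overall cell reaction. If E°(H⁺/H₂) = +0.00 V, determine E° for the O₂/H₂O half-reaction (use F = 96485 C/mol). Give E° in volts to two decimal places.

+1.23 V

E°cell = −ΔG°/(nF) = −(-474.7×10³)/((4)(96485)) = +1.230 V.
Since O₂/H₂O is the cathode and H⁺/H₂ the anode, E°cell = E°(O₂/H₂O) − E°(H⁺/H₂).
So E°(O₂/H₂O) = E°cell + E°(H⁺/H₂) = +1.230 + (+0.00) = +1.23 V.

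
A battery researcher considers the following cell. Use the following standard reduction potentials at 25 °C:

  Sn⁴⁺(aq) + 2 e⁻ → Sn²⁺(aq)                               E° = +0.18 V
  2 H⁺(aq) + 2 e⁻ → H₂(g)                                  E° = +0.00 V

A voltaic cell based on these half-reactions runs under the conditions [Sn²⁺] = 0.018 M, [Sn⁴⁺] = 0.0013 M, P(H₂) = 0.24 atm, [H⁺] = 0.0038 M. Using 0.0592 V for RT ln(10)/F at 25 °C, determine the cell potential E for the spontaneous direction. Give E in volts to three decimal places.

Sn⁴⁺/Sn²⁺ is the cathode (higher E°), H⁺/H₂ the anode: E°cell = +0.18 − (+0.00) = +0.18 V, n = 2.
Overall: Sn⁴⁺(aq) + H₂(g) → Sn²⁺(aq) + 2 H⁺(aq)
Q = [Sn²⁺]·[H⁺]^2 / ([Sn⁴⁺]·P(H₂)); log Q = -3.079.
E = E° − (0.0592/n) log Q = +0.18 − (0.0592/2)(-3.079) = +0.271 V.

+0.271 V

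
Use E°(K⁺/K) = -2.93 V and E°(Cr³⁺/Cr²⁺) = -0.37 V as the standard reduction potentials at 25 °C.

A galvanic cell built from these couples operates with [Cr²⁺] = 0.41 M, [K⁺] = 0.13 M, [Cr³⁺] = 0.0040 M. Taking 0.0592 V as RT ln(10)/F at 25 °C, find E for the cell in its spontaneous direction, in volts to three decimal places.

+2.493 V

Cr³⁺/Cr²⁺ is the cathode (higher E°), K⁺/K the anode: E°cell = -0.37 − (-2.93) = +2.56 V, n = 1.
Overall: Cr³⁺(aq) + K(s) → Cr²⁺(aq) + K⁺(aq)
Q = [Cr²⁺]·[K⁺] / ([Cr³⁺]); log Q = 1.125.
E = E° − (0.0592/n) log Q = +2.56 − (0.0592/1)(1.125) = +2.493 V.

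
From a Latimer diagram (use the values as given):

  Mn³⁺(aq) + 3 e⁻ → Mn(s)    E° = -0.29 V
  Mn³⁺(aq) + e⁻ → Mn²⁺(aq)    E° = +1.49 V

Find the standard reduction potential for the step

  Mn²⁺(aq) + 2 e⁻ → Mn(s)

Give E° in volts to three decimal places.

Sequential free energies add, so n₃E°₃ = n₁E°₁ + n₂E°₂.
With n₃ = 3, and the known step contributing 1×(+1.49) V, the unknown satisfies 2·E° = 3×(-0.29) − 1×(+1.49) = -2.360.
E° = -2.360 / 2 = -1.180 V.

-1.180 V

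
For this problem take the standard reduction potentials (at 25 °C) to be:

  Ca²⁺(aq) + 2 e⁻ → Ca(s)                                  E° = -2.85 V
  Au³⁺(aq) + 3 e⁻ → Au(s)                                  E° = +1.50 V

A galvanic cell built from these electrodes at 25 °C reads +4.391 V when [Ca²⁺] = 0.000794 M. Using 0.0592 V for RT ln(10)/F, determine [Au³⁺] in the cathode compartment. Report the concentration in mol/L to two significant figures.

0.0027 M

Au³⁺/Au is the cathode, Ca²⁺/Ca the anode: E°cell = +4.35 V, n = 6.
Overall reaction: 2 Au³⁺(aq) + 3 Ca(s) → 2 Au(s) + 3 Ca²⁺(aq); Q = [Ca²⁺]^3/[Au³⁺]^2.
From E = E° − (0.0592/n) log Q: log Q = (E° − E)·n/0.0592 = (+4.35 − (+4.391))·6/0.0592 = -4.1554.
So 2·log[Au³⁺] = 3·log(0.000794) − log Q = -9.3005 − (-4.1554) = -5.1451; log[Au³⁺] = -5.1451 / 2 = -2.5726; [Au³⁺] = 10^(-2.5726) ≈ 0.0027 M.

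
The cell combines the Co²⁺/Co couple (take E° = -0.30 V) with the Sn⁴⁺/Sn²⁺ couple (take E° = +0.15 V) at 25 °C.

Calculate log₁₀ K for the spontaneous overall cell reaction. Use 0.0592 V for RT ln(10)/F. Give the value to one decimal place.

Cathode: Sn⁴⁺/Sn²⁺; anode: Co²⁺/Co. E°cell = +0.45 V, n = 2.
log K = nE°cell / 0.0592 = (2)(+0.45) / 0.0592 = 15.2.

15.2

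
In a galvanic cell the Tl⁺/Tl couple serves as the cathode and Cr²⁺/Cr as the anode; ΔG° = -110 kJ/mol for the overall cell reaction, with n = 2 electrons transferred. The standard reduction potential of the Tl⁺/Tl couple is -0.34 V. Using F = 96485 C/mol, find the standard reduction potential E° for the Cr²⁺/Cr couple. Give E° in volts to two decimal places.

E°cell = −ΔG°/(nF) = −(-110×10³)/((2)(96485)) = +0.570 V.
Since Tl⁺/Tl is the cathode and Cr²⁺/Cr the anode, E°cell = E°(Tl⁺/Tl) − E°(Cr²⁺/Cr).
So E°(Cr²⁺/Cr) = E°(Tl⁺/Tl) − E°cell = (-0.34) − (+0.570) = -0.91 V.

-0.91 V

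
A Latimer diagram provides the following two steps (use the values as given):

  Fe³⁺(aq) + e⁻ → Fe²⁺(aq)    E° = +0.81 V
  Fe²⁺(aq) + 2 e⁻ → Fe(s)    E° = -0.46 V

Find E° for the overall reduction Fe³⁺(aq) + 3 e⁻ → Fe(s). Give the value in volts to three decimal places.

Since ΔG° = −nFE° is additive over sequential reductions, n₃E°₃ = n₁E°₁ + n₂E°₂.
E°₃ = (1×+0.81 + 2×-0.46) / 3 = (-0.110) / 3 = -0.037 V.

-0.037 V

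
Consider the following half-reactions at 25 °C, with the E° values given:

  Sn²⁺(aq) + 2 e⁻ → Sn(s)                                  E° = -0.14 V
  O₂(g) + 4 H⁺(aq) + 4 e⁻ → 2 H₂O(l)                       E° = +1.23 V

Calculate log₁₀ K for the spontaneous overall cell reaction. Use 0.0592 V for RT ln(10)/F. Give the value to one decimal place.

92.6

Cathode: O₂/H₂O; anode: Sn²⁺/Sn. E°cell = +1.37 V, n = 4.
log K = nE°cell / 0.0592 = (4)(+1.37) / 0.0592 = 92.6.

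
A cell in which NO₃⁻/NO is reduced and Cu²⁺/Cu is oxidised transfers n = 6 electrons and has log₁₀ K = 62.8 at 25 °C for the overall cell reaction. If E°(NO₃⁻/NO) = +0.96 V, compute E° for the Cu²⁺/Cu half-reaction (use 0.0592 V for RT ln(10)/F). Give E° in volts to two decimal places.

+0.34 V

E°cell = (0.0592/n)·log K = (0.0592/6)(62.8) = +0.620 V.
Since NO₃⁻/NO is the cathode and Cu²⁺/Cu the anode, E°cell = E°(NO₃⁻/NO) − E°(Cu²⁺/Cu).
So E°(Cu²⁺/Cu) = E°(NO₃⁻/NO) − E°cell = (+0.96) − (+0.620) = +0.34 V.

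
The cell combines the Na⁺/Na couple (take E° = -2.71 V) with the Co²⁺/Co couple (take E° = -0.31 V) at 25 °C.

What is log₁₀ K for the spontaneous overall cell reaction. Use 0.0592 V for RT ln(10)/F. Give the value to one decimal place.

81.1

Cathode: Co²⁺/Co; anode: Na⁺/Na. E°cell = +2.40 V, n = 2.
log K = nE°cell / 0.0592 = (2)(+2.40) / 0.0592 = 81.1.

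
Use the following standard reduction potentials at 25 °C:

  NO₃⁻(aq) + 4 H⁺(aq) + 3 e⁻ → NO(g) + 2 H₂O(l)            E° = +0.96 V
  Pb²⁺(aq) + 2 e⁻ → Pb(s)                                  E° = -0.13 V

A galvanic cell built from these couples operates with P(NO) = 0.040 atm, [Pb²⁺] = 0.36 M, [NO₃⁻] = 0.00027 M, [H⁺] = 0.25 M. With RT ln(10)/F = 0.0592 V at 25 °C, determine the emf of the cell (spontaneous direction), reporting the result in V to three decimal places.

+1.013 V

NO₃⁻/NO is the cathode (higher E°), Pb²⁺/Pb the anode: E°cell = +0.96 − (-0.13) = +1.09 V, n = 6.
Overall: 2 NO₃⁻(aq) + 8 H⁺(aq) + 3 Pb(s) → 2 NO(g) + 4 H₂O(l) + 3 Pb²⁺(aq)
Q = P(NO)^2·[Pb²⁺]^3 / ([NO₃⁻]^2·[H⁺]^8); log Q = 7.827.
E = E° − (0.0592/n) log Q = +1.09 − (0.0592/6)(7.827) = +1.013 V.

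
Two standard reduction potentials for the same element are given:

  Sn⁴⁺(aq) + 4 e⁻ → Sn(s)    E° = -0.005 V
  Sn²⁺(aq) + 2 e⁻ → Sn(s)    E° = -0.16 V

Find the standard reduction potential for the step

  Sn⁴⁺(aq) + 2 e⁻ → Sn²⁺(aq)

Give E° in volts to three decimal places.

Sequential free energies add, so n₃E°₃ = n₁E°₁ + n₂E°₂.
With n₃ = 4, and the known step contributing 2×(-0.16) V, the unknown satisfies 2·E° = 4×(-0.005) − 2×(-0.16) = +0.300.
E° = +0.300 / 2 = +0.150 V.

+0.150 V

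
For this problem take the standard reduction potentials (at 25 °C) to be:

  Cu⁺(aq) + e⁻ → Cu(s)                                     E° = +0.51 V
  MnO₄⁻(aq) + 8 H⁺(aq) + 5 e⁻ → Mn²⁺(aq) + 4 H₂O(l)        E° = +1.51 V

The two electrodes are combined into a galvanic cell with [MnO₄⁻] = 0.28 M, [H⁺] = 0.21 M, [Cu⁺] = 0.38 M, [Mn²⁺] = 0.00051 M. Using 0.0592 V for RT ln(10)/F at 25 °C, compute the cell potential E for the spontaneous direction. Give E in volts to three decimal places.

MnO₄⁻/Mn²⁺ is the cathode (higher E°), Cu⁺/Cu the anode: E°cell = +1.51 − (+0.51) = +1.00 V, n = 5.
Overall: MnO₄⁻(aq) + 8 H⁺(aq) + 5 Cu(s) → Mn²⁺(aq) + 4 H₂O(l) + 5 Cu⁺(aq)
Q = [Mn²⁺]·[Cu⁺]^5 / ([MnO₄⁻]·[H⁺]^8); log Q = 0.582.
E = E° − (0.0592/n) log Q = +1.00 − (0.0592/5)(0.582) = +0.993 V.

+0.993 V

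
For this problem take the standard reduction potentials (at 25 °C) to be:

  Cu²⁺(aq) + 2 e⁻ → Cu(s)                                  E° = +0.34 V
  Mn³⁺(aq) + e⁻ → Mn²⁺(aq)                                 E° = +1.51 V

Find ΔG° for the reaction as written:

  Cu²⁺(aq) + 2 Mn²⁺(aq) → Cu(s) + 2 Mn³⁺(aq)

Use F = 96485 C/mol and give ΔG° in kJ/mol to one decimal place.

+225.8 kJ/mol

As written, Cu²⁺/Cu is reduced (cathode) and Mn³⁺/Mn²⁺ is oxidised (anode), so E°cell = (+0.34) − (+1.51) = -1.17 V.
Balancing electrons gives n = 2.
ΔG° = −nFE° = −(2)(96485)(-1.17) = 225,775 J = +225.8 kJ/mol.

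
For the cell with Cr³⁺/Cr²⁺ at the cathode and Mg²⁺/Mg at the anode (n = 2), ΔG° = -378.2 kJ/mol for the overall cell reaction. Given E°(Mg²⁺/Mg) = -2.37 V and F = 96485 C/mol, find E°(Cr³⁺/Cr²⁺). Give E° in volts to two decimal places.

E°cell = −ΔG°/(nF) = −(-378.2×10³)/((2)(96485)) = +1.960 V.
Since Cr³⁺/Cr²⁺ is the cathode and Mg²⁺/Mg the anode, E°cell = E°(Cr³⁺/Cr²⁺) − E°(Mg²⁺/Mg).
So E°(Cr³⁺/Cr²⁺) = E°cell + E°(Mg²⁺/Mg) = +1.960 + (-2.37) = -0.41 V.

-0.41 V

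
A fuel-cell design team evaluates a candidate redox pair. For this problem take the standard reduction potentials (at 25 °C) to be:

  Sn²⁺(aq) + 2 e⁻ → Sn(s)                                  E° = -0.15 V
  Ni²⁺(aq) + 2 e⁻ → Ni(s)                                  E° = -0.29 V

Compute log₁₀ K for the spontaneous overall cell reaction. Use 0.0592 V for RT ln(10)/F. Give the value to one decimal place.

4.7

Cathode: Sn²⁺/Sn; anode: Ni²⁺/Ni. E°cell = +0.14 V, n = 2.
log K = nE°cell / 0.0592 = (2)(+0.14) / 0.0592 = 4.7.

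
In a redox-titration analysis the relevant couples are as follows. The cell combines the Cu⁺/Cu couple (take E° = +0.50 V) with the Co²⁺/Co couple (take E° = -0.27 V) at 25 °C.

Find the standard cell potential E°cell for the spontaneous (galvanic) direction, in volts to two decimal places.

+0.77 V

The Cu⁺/Cu couple has the higher reduction potential, so it is the cathode; Co²⁺/Co is oxidised at the anode.
E°cell = E°(cathode) − E°(anode) = (+0.50) − (-0.27) = +0.77 V.
Since E°cell > 0, the reaction is spontaneous under standard conditions.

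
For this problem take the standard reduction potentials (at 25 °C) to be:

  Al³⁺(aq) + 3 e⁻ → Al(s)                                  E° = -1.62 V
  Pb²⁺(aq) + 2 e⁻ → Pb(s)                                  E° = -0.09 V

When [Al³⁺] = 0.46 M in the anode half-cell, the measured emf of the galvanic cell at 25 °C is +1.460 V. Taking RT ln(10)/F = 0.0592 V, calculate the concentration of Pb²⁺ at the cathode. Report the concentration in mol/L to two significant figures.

0.0026 M

Pb²⁺/Pb is the cathode, Al³⁺/Al the anode: E°cell = +1.53 V, n = 6.
Overall reaction: 3 Pb²⁺(aq) + 2 Al(s) → 3 Pb(s) + 2 Al³⁺(aq); Q = [Al³⁺]^2/[Pb²⁺]^3.
From E = E° − (0.0592/n) log Q: log Q = (E° − E)·n/0.0592 = (+1.53 − (+1.460))·6/0.0592 = 7.0946.
So 3·log[Pb²⁺] = 2·log(0.46) − log Q = -0.6745 − (7.0946) = -7.7691; log[Pb²⁺] = -7.7691 / 3 = -2.5897; [Pb²⁺] = 10^(-2.5897) ≈ 0.0026 M.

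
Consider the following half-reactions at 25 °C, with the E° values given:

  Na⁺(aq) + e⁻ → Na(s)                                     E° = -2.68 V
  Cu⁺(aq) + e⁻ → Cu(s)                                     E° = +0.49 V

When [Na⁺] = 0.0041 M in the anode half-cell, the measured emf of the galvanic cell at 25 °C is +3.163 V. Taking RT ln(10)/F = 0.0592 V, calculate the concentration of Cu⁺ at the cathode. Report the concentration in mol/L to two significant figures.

Cu⁺/Cu is the cathode, Na⁺/Na the anode: E°cell = +3.17 V, n = 1.
Overall reaction: Cu⁺(aq) + Na(s) → Cu(s) + Na⁺(aq); Q = [Na⁺]^1/[Cu⁺]^1.
From E = E° − (0.0592/n) log Q: log Q = (E° − E)·n/0.0592 = (+3.17 − (+3.163))·1/0.0592 = 0.1182.
So 1·log[Cu⁺] = 1·log(0.0041) − log Q = -2.3872 − (0.1182) = -2.5054; [Cu⁺] = 10^(-2.5054) ≈ 0.0031 M.

0.0031 M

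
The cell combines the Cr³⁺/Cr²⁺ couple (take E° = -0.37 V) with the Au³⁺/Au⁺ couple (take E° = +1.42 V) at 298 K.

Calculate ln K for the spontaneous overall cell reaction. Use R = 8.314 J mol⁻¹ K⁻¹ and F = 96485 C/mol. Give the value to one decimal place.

Cathode: Au³⁺/Au⁺; anode: Cr³⁺/Cr²⁺. E°cell = (+1.42) − (-0.37) = +1.79 V, with n = 2.
ΔG° = −nFE° = −RT ln K, so ln K = nFE°/(RT) = (2)(96485)(+1.79) / ((8.314)(298)) = 139.417.

139.4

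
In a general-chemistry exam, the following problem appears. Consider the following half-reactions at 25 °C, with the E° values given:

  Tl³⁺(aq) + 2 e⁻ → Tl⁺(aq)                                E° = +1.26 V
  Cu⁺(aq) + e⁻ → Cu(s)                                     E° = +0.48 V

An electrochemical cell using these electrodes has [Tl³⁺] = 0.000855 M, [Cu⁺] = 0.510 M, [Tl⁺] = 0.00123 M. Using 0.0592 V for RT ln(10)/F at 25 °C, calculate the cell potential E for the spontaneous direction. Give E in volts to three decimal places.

+0.793 V

Tl³⁺/Tl⁺ is the cathode (higher E°), Cu⁺/Cu the anode: E°cell = +1.26 − (+0.48) = +0.78 V, n = 2.
Overall: Tl³⁺(aq) + 2 Cu(s) → Tl⁺(aq) + 2 Cu⁺(aq)
Q = [Tl⁺]·[Cu⁺]^2 / ([Tl³⁺]); log Q = -0.427.
E = E° − (0.0592/n) log Q = +0.78 − (0.0592/2)(-0.427) = +0.793 V.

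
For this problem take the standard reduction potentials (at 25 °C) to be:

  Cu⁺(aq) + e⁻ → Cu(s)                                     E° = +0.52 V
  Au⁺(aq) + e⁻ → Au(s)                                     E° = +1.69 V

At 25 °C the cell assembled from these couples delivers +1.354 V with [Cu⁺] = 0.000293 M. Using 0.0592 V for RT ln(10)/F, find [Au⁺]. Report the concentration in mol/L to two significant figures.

0.38 M

Au⁺/Au is the cathode, Cu⁺/Cu the anode: E°cell = +1.17 V, n = 1.
Overall reaction: Au⁺(aq) + Cu(s) → Au(s) + Cu⁺(aq); Q = [Cu⁺]^1/[Au⁺]^1.
From E = E° − (0.0592/n) log Q: log Q = (E° − E)·n/0.0592 = (+1.17 − (+1.354))·1/0.0592 = -3.1081.
So 1·log[Au⁺] = 1·log(0.000293) − log Q = -3.5331 − (-3.1081) = -0.4250; [Au⁺] = 10^(-0.4250) ≈ 0.38 M.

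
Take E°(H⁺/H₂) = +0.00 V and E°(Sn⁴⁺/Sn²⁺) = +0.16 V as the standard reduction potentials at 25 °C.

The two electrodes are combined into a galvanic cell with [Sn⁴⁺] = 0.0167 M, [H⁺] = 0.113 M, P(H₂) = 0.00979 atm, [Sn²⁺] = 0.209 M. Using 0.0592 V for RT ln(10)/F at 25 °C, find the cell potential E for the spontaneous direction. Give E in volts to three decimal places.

+0.124 V

Sn⁴⁺/Sn²⁺ is the cathode (higher E°), H⁺/H₂ the anode: E°cell = +0.16 − (+0.00) = +0.16 V, n = 2.
Overall: Sn⁴⁺(aq) + H₂(g) → Sn²⁺(aq) + 2 H⁺(aq)
Q = [Sn²⁺]·[H⁺]^2 / ([Sn⁴⁺]·P(H₂)); log Q = 1.213.
E = E° − (0.0592/n) log Q = +0.16 − (0.0592/2)(1.213) = +0.124 V.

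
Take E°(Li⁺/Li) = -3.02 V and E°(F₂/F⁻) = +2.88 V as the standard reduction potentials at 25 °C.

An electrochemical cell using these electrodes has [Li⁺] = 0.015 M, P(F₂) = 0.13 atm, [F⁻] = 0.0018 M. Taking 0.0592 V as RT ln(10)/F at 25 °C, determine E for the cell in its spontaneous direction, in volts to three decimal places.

+6.144 V

F₂/F⁻ is the cathode (higher E°), Li⁺/Li the anode: E°cell = +2.88 − (-3.02) = +5.90 V, n = 2.
Overall: F₂(g) + 2 Li(s) → 2 F⁻(aq) + 2 Li⁺(aq)
Q = [F⁻]^2·[Li⁺]^2 / (P(F₂)); log Q = -8.251.
E = E° − (0.0592/n) log Q = +5.90 − (0.0592/2)(-8.251) = +6.144 V.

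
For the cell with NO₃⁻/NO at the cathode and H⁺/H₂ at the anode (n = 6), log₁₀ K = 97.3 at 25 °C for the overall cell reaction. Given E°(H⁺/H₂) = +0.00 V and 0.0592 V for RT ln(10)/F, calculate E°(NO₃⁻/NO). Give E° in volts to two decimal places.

+0.96 V

E°cell = (0.0592/n)·log K = (0.0592/6)(97.3) = +0.960 V.
Since NO₃⁻/NO is the cathode and H⁺/H₂ the anode, E°cell = E°(NO₃⁻/NO) − E°(H⁺/H₂).
So E°(NO₃⁻/NO) = E°cell + E°(H⁺/H₂) = +0.960 + (+0.00) = +0.96 V.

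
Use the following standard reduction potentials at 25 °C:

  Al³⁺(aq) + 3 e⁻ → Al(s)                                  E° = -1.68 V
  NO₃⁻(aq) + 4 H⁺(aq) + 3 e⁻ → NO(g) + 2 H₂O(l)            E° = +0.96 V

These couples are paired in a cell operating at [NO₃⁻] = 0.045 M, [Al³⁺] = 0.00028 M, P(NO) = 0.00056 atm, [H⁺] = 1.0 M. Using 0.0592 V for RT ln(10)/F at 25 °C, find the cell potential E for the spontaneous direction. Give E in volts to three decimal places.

NO₃⁻/NO is the cathode (higher E°), Al³⁺/Al the anode: E°cell = +0.96 − (-1.68) = +2.64 V, n = 3.
Overall: NO₃⁻(aq) + 4 H⁺(aq) + Al(s) → NO(g) + 2 H₂O(l) + Al³⁺(aq)
Q = P(NO)·[Al³⁺] / ([NO₃⁻]·[H⁺]^4); log Q = -5.458.
E = E° − (0.0592/n) log Q = +2.64 − (0.0592/3)(-5.458) = +2.748 V.

+2.748 V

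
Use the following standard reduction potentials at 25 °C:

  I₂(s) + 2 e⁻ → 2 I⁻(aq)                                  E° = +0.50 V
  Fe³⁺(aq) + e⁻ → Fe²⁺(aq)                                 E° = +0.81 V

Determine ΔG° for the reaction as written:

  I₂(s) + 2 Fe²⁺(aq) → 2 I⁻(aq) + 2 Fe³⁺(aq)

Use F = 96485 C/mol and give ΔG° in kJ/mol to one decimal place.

As written, I₂/I⁻ is reduced (cathode) and Fe³⁺/Fe²⁺ is oxidised (anode), so E°cell = (+0.50) − (+0.81) = -0.31 V.
Balancing electrons gives n = 2.
ΔG° = −nFE° = −(2)(96485)(-0.31) = 59,821 J = +59.8 kJ/mol.

+59.8 kJ/mol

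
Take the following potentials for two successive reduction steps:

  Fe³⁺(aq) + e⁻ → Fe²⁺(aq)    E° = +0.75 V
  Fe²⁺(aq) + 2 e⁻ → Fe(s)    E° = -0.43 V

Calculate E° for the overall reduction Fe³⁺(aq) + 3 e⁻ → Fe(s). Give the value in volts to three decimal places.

Standard free energies of sequential steps add: ΔG°₃ = ΔG°₁ + ΔG°₂, so n₃E°₃ = n₁E°₁ + n₂E°₂.
E°₃ = (1×+0.75 + 2×-0.43) / 3 = (-0.110) / 3 = -0.037 V.
Simply averaging or adding the two E° values would be wrong; the electron-weighted sum is required.

-0.037 V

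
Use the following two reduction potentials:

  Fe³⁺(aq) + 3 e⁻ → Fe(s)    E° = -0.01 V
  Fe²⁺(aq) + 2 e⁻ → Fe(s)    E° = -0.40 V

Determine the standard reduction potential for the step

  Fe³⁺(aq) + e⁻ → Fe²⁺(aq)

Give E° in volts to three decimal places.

+0.770 V

Sequential free energies add, so n₃E°₃ = n₁E°₁ + n₂E°₂.
With n₃ = 3, and the known step contributing 2×(-0.40) V, the unknown satisfies 1·E° = 3×(-0.01) − 2×(-0.40) = +0.770.
E° = +0.770 / 1 = +0.770 V.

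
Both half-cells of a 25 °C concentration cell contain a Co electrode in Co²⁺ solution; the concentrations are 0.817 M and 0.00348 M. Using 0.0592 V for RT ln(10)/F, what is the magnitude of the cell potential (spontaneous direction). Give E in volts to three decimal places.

For a concentration cell E°cell = 0. The 0.817 M side is the cathode (reduction is favoured where [Co²⁺] is higher).
With n = 2, E = −(0.0592/2) log([Co²⁺]ₐₙ/[Co²⁺]꜀ₐₜ) = −(0.0592/2) log(0.00348/0.817) = −(0.0592/2)(-2.371) = +0.070 V.

+0.070 V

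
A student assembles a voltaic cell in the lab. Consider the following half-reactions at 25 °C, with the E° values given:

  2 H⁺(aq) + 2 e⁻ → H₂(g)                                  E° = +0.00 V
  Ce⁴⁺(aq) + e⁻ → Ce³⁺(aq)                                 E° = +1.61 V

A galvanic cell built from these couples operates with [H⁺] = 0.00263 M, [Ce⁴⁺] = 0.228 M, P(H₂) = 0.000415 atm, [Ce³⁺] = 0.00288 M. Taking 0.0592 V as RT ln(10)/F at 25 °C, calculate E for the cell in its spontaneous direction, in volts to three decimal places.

+1.775 V

Ce⁴⁺/Ce³⁺ is the cathode (higher E°), H⁺/H₂ the anode: E°cell = +1.61 − (+0.00) = +1.61 V, n = 2.
Overall: 2 Ce⁴⁺(aq) + H₂(g) → 2 Ce³⁺(aq) + 2 H⁺(aq)
Q = [Ce³⁺]^2·[H⁺]^2 / ([Ce⁴⁺]^2·P(H₂)); log Q = -5.575.
E = E° − (0.0592/n) log Q = +1.61 − (0.0592/2)(-5.575) = +1.775 V.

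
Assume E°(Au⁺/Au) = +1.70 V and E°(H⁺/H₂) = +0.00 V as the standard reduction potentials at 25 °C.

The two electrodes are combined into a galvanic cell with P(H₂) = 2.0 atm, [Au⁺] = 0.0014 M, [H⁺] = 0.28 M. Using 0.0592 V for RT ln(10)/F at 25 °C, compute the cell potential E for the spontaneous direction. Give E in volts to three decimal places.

Au⁺/Au is the cathode (higher E°), H⁺/H₂ the anode: E°cell = +1.70 − (+0.00) = +1.70 V, n = 2.
Overall: 2 Au⁺(aq) + H₂(g) → 2 Au(s) + 2 H⁺(aq)
Q = [H⁺]^2 / ([Au⁺]^2·P(H₂)); log Q = 4.301.
E = E° − (0.0592/n) log Q = +1.70 − (0.0592/2)(4.301) = +1.573 V.

+1.573 V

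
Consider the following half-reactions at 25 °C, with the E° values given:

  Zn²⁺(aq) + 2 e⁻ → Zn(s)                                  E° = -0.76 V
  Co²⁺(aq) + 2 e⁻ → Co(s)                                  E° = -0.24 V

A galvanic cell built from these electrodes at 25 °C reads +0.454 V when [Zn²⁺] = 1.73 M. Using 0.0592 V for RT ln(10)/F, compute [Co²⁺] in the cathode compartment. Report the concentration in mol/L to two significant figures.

Co²⁺/Co is the cathode, Zn²⁺/Zn the anode: E°cell = +0.52 V, n = 2.
Overall reaction: Co²⁺(aq) + Zn(s) → Co(s) + Zn²⁺(aq); Q = [Zn²⁺]^1/[Co²⁺]^1.
From E = E° − (0.0592/n) log Q: log Q = (E° − E)·n/0.0592 = (+0.52 − (+0.454))·2/0.0592 = 2.2297.
So 1·log[Co²⁺] = 1·log(1.73) − log Q = 0.2380 − (2.2297) = -1.9917; [Co²⁺] = 10^(-1.9917) ≈ 0.010 M.

0.010 M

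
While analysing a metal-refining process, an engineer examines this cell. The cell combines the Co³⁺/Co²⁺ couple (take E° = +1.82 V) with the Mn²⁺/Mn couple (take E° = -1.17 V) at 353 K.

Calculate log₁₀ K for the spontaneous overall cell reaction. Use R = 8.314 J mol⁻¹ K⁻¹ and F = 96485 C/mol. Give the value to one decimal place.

85.4

Cathode: Co³⁺/Co²⁺; anode: Mn²⁺/Mn. E°cell = (+1.82) − (-1.17) = +2.99 V, with n = 2.
ΔG° = −nFE° = −RT ln K, so ln K = nFE°/(RT) = (2)(96485)(+2.99) / ((8.314)(353)) = 196.597.
log₁₀ K = 196.597 / ln 10 = 85.4.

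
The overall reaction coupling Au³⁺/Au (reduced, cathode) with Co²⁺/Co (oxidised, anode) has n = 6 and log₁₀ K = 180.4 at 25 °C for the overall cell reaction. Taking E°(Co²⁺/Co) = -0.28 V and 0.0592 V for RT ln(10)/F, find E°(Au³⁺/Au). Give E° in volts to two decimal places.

E°cell = (0.0592/n)·log K = (0.0592/6)(180.4) = +1.780 V.
Since Au³⁺/Au is the cathode and Co²⁺/Co the anode, E°cell = E°(Au³⁺/Au) − E°(Co²⁺/Co).
So E°(Au³⁺/Au) = E°cell + E°(Co²⁺/Co) = +1.780 + (-0.28) = +1.50 V.

+1.50 V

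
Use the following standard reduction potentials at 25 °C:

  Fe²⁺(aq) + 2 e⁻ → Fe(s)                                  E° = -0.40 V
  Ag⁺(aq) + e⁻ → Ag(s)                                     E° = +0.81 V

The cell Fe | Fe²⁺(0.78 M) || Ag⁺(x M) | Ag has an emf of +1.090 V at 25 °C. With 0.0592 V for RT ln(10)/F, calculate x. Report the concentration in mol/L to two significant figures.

Ag⁺/Ag is the cathode, Fe²⁺/Fe the anode: E°cell = +1.21 V, n = 2.
Overall reaction: 2 Ag⁺(aq) + Fe(s) → 2 Ag(s) + Fe²⁺(aq); Q = [Fe²⁺]^1/[Ag⁺]^2.
From E = E° − (0.0592/n) log Q: log Q = (E° − E)·n/0.0592 = (+1.21 − (+1.090))·2/0.0592 = 4.0541.
So 2·log[Ag⁺] = 1·log(0.78) − log Q = -0.1079 − (4.0541) = -4.1620; log[Ag⁺] = -4.1620 / 2 = -2.0810; [Ag⁺] = 10^(-2.0810) ≈ 0.0083 M.

0.0083 M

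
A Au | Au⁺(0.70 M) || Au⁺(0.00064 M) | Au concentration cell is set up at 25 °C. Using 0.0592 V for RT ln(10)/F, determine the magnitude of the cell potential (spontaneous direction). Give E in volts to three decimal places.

For a concentration cell E°cell = 0. The 0.70 M side is the cathode (reduction is favoured where [Au⁺] is higher).
With n = 1, E = −(0.0592/1) log([Au⁺]ₐₙ/[Au⁺]꜀ₐₜ) = −(0.0592/1) log(0.00064/0.7) = −(0.0592/1)(-3.039) = +0.180 V.

+0.180 V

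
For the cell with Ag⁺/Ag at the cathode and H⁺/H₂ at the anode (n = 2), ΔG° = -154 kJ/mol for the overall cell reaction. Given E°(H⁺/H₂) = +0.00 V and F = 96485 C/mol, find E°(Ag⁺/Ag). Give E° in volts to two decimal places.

+0.80 V

E°cell = −ΔG°/(nF) = −(-154×10³)/((2)(96485)) = +0.798 V.
Since Ag⁺/Ag is the cathode and H⁺/H₂ the anode, E°cell = E°(Ag⁺/Ag) − E°(H⁺/H₂).
So E°(Ag⁺/Ag) = E°cell + E°(H⁺/H₂) = +0.798 + (+0.00) = +0.80 V.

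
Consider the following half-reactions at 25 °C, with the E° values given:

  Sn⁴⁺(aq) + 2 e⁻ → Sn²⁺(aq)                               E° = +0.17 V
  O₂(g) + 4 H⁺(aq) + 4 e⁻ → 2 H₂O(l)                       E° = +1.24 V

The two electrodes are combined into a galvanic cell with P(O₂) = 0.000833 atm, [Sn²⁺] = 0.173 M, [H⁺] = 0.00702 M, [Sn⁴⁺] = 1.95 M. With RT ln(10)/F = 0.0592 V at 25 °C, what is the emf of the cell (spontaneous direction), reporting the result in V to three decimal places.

O₂/H₂O is the cathode (higher E°), Sn⁴⁺/Sn²⁺ the anode: E°cell = +1.24 − (+0.17) = +1.07 V, n = 4.
Overall: O₂(g) + 4 H⁺(aq) + 2 Sn²⁺(aq) → 2 H₂O(l) + 2 Sn⁴⁺(aq)
Q = [Sn⁴⁺]^2 / (P(O₂)·[H⁺]^4·[Sn²⁺]^2); log Q = 13.798.
E = E° − (0.0592/n) log Q = +1.07 − (0.0592/4)(13.798) = +0.866 V.

+0.866 V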